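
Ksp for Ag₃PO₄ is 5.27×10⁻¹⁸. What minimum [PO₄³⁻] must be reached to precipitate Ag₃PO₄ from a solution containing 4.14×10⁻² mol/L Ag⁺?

7.43×10⁻¹⁴ M

The threshold for precipitation is Q = Ksp.
Ag₃PO₄(s) ⇌ 3 Ag⁺(aq) + PO₄³⁻(aq)
Ksp = [Ag⁺]^3[PO₄³⁻] = [PO₄³⁻](4.14×10⁻²)^3
[PO₄³⁻] = 5.27×10⁻¹⁸ / (4.14×10⁻²)^3 = 7.43×10⁻¹⁴
[PO₄³⁻] = 7.43×10⁻¹⁴ mol/L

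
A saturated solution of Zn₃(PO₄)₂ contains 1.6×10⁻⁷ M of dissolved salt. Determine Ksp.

Zn₃(PO₄)₂(s) ⇌ 3 Zn²⁺(aq) + 2 PO₄³⁻(aq)
If s mol/L of Zn₃(PO₄)₂ dissolves, [Zn²⁺] = 3s and [PO₄³⁻] = 2s.
Ksp = [Zn²⁺]^3[PO₄³⁻]^2 = (3s)^3 · (2s)^2 = 108s^5
Ksp = 108 × (1.6×10⁻⁷)^5 = 1.1×10⁻³²

Ksp = 1.1×10⁻³²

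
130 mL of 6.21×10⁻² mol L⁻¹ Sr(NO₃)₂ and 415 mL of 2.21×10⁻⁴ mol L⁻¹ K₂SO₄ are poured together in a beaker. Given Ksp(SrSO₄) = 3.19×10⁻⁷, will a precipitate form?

The combined volume is 545 mL.
[Sr²⁺] = (6.21×10⁻²)(130)/545 = 1.48×10⁻² mol L⁻¹
[SO₄²⁻] = (2.21×10⁻⁴)(415)/545 = 1.68×10⁻⁴ mol L⁻¹
Q = [Sr²⁺][SO₄²⁻] = 2.49×10⁻⁶
Since Q (2.49×10⁻⁶) exceeds Ksp (3.19×10⁻⁷), SrSO₄ will precipitate.

Yes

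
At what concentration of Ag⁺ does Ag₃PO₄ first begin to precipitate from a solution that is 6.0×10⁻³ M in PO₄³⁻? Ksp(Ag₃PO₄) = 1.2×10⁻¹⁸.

5.8×10⁻⁶ M

The threshold for precipitation is Q = Ksp.
Ag₃PO₄(s) ⇌ 3 Ag⁺(aq) + PO₄³⁻(aq)
Ksp = [Ag⁺]^3[PO₄³⁻] = [Ag⁺]^3(6.0×10⁻³)
[Ag⁺]^3 = 1.2×10⁻¹⁸ / (6.0×10⁻³) = 2.0×10⁻¹⁶
[Ag⁺] = 5.8×10⁻⁶ M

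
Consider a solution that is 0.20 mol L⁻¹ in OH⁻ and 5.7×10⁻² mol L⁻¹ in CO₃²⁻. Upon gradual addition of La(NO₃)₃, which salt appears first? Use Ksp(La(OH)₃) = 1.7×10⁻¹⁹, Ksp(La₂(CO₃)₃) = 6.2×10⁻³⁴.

La(OH)₃

A salt starts to precipitate once the ion product Q reaches its Ksp.
For La(OH)₃: [La³⁺] = (Ksp/[OH⁻]^3) = 2.1×10⁻¹⁷ mol L⁻¹
For La₂(CO₃)₃: [La³⁺] = (Ksp/[CO₃²⁻]^3)^(1/2) = 1.8×10⁻¹⁵ mol L⁻¹
The smaller threshold [La³⁺] is reached first, so La(OH)₃ precipitates first.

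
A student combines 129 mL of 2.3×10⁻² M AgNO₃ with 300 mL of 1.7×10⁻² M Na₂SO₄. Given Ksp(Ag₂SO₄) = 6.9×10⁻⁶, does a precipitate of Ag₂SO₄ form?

No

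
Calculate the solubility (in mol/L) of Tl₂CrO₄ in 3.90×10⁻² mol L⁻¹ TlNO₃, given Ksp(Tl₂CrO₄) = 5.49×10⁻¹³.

Tl₂CrO₄(s) ⇌ 2 Tl⁺(aq) + CrO₄²⁻(aq)
Tl⁺ is already present at 3.90×10⁻² mol L⁻¹. If s mol/L of Tl₂CrO₄ dissolves, [CrO₄²⁻] = s while [Tl⁺] ≈ 3.90×10⁻² mol L⁻¹.
Ksp = [Tl⁺]^2[CrO₄²⁻] = (3.90×10⁻²)^2s
s = 5.49×10⁻¹³ / (3.90×10⁻²)^2 = 3.61×10⁻¹⁰
s = 3.61×10⁻¹⁰ mol L⁻¹

3.61×10⁻¹⁰ M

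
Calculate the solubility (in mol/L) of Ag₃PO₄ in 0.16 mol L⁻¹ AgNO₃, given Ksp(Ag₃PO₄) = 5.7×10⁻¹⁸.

1.4×10⁻¹⁵ M

Ag₃PO₄(s) ⇌ 3 Ag⁺(aq) + PO₄³⁻(aq)
Ag⁺ is already present at 0.16 mol L⁻¹. If s mol/L of Ag₃PO₄ dissolves, [PO₄³⁻] = s while [Ag⁺] ≈ 0.16 mol L⁻¹.
Ksp = [Ag⁺]^3[PO₄³⁻] = (0.16)^3s
s = 5.7×10⁻¹⁸ / (0.16)^3 = 1.4×10⁻¹⁵
s = 1.4×10⁻¹⁵ mol L⁻¹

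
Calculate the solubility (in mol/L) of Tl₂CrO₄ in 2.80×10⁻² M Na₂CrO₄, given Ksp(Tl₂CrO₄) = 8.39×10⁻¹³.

2.74×10⁻⁶ M

Tl₂CrO₄(s) ⇌ 2 Tl⁺(aq) + CrO₄²⁻(aq)
Let s be the solubility of Tl₂CrO₄ here. The common ion gives [CrO₄²⁻] ≈ 2.80×10⁻² M, and [Tl⁺] = 2s.
Ksp = [Tl⁺]^2[CrO₄²⁻] = (2s)^2(2.80×10⁻²)
(2s)^2 = 8.39×10⁻¹³ / (2.80×10⁻²) = 3.00×10⁻¹¹
s = 2.74×10⁻⁶ M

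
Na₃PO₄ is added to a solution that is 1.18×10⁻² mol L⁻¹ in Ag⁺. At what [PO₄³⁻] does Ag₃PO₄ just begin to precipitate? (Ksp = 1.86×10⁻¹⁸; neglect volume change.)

A salt starts to precipitate once the ion product Q reaches its Ksp.
Ag₃PO₄(s) ⇌ 3 Ag⁺(aq) + PO₄³⁻(aq)
Ksp = [Ag⁺]^3[PO₄³⁻] = [PO₄³⁻](1.18×10⁻²)^3
[PO₄³⁻] = 1.86×10⁻¹⁸ / (1.18×10⁻²)^3 = 1.13×10⁻¹²
[PO₄³⁻] = 1.13×10⁻¹² mol L⁻¹

1.13×10⁻¹² M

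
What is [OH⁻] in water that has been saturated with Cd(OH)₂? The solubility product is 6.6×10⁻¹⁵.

2.4×10⁻⁵ M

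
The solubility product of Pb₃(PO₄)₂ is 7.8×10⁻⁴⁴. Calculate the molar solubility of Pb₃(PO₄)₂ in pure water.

9.4×10⁻¹⁰ M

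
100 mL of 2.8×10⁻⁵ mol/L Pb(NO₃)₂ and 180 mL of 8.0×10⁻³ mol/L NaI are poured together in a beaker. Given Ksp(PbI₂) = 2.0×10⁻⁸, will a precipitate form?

No

After mixing, V = 100 mL + 180 mL = 280 mL.
[Pb²⁺] = (2.8×10⁻⁵)(100)/280 = 1.0×10⁻⁵ mol/L
[I⁻] = (8.0×10⁻³)(180)/280 = 5.1×10⁻³ mol/L
Q = [Pb²⁺][I⁻]^2 = 2.6×10⁻¹⁰
Q < Ksp (2.6×10⁻¹⁰ vs 2.0×10⁻⁸); the solution remains unsaturated and no precipitate forms.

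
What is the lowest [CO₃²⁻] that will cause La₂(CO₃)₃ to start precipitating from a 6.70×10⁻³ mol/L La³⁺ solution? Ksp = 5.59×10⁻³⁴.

2.32×10⁻¹⁰ M

Precipitation of each salt begins when its ion product equals Ksp.
La₂(CO₃)₃(s) ⇌ 2 La³⁺(aq) + 3 CO₃²⁻(aq)
Ksp = [La³⁺]^2[CO₃²⁻]^3 = [CO₃²⁻]^3(6.70×10⁻³)^2
[CO₃²⁻]^3 = 5.59×10⁻³⁴ / (6.70×10⁻³)^2 = 1.25×10⁻²⁹
[CO₃²⁻] = 2.32×10⁻¹⁰ mol/L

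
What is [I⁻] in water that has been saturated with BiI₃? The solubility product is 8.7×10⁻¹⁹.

BiI₃(s) ⇌ Bi³⁺(aq) + 3 I⁻(aq)
With molar solubility s: [Bi³⁺] = s, [I⁻] = 3s.
Ksp = [Bi³⁺][I⁻]^3 = s · (3s)^3 = 27s^4 = 8.7×10⁻¹⁹
s = 1.3×10⁻⁵ mol L⁻¹
[I⁻] = 3s = 4.0×10⁻⁵ mol L⁻¹

4.0×10⁻⁵ M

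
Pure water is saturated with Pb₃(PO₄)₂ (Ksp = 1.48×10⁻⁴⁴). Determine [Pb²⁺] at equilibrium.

2.02×10⁻⁹ M

Pb₃(PO₄)₂(s) ⇌ 3 Pb²⁺(aq) + 2 PO₄³⁻(aq)
Let s be the molar solubility. Then [Pb²⁺] = 3s and [PO₄³⁻] = 2s.
Ksp = [Pb²⁺]^3[PO₄³⁻]^2 = (3s)^3 · (2s)^2 = 108s^5 = 1.48×10⁻⁴⁴
s = 6.72×10⁻¹⁰ mol L⁻¹
[Pb²⁺] = 3s = 2.02×10⁻⁹ mol L⁻¹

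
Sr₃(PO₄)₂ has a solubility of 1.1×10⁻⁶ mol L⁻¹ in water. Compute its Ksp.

Sr₃(PO₄)₂(s) ⇌ 3 Sr²⁺(aq) + 2 PO₄³⁻(aq)
If s mol/L of Sr₃(PO₄)₂ dissolves, [Sr²⁺] = 3s and [PO₄³⁻] = 2s.
Ksp = [Sr²⁺]^3[PO₄³⁻]^2 = (3s)^3 · (2s)^2 = 108s^5
Ksp = 108 × (1.1×10⁻⁶)^5 = 1.7×10⁻²⁸

Ksp = 1.7×10⁻²⁸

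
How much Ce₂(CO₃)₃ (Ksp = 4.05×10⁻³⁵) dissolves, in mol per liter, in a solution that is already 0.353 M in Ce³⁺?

Ce₂(CO₃)₃(s) ⇌ 2 Ce³⁺(aq) + 3 CO₃²⁻(aq)
The solution already contains Ce³⁺ at 0.353 M. Let s be the molar solubility of Ce₂(CO₃)₃.
[Ce³⁺] ≈ 0.353 M (common ion dominates); [CO₃²⁻] = 3s.
Ksp = [Ce³⁺]^2[CO₃²⁻]^3 = (0.353)^2(3s)^3
(3s)^3 = 4.05×10⁻³⁵ / (0.353)^2 = 3.25×10⁻³⁴
s = 2.29×10⁻¹² M

2.29×10⁻¹² M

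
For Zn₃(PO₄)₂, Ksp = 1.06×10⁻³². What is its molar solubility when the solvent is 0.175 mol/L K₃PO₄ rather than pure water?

2.34×10⁻¹¹ M

Zn₃(PO₄)₂(s) ⇌ 3 Zn²⁺(aq) + 2 PO₄³⁻(aq)
PO₄³⁻ is already present at 0.175 mol/L. If s mol/L of Zn₃(PO₄)₂ dissolves, [Zn²⁺] = 3s while [PO₄³⁻] ≈ 0.175 mol/L.
Ksp = [Zn²⁺]^3[PO₄³⁻]^2 = (3s)^3(0.175)^2
(3s)^3 = 1.06×10⁻³² / (0.175)^2 = 3.46×10⁻³¹
s = 2.34×10⁻¹¹ mol/L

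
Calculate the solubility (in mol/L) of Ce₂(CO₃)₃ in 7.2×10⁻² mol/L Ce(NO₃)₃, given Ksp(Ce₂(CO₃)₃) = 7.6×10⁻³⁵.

Ce₂(CO₃)₃(s) ⇌ 2 Ce³⁺(aq) + 3 CO₃²⁻(aq)
Let s be the solubility of Ce₂(CO₃)₃ here. The common ion gives [Ce³⁺] ≈ 7.2×10⁻² mol/L, and [CO₃²⁻] = 3s.
Ksp = [Ce³⁺]^2[CO₃²⁻]^3 = (7.2×10⁻²)^2(3s)^3
(3s)^3 = 7.6×10⁻³⁵ / (7.2×10⁻²)^2 = 1.5×10⁻³²
s = 8.2×10⁻¹² mol/L

8.2×10⁻¹² M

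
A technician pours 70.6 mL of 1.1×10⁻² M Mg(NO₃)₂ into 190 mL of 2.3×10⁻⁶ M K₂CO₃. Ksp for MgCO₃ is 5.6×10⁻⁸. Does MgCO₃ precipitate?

The combined volume is 260.6 mL.
[Mg²⁺] = (1.1×10⁻²)(70.6)/260.6 = 3.0×10⁻³ M
[CO₃²⁻] = (2.3×10⁻⁶)(190)/260.6 = 1.7×10⁻⁶ M
Q = [Mg²⁺][CO₃²⁻] = 5.0×10⁻⁹
Q = 5.0×10⁻⁹ < Ksp = 5.6×10⁻⁸, so the solution is unsaturated and no precipitate forms.

No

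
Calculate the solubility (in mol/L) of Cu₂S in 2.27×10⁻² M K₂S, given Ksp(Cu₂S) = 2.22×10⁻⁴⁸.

4.94×10⁻²⁴ M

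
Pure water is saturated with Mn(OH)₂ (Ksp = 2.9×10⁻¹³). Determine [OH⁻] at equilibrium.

8.3×10⁻⁵ M

Mn(OH)₂(s) ⇌ Mn²⁺(aq) + 2 OH⁻(aq)
Call the molar solubility s, so that [Mn²⁺] = s and [OH⁻] = 2s.
Ksp = [Mn²⁺][OH⁻]^2 = s · (2s)^2 = 4s^3 = 2.9×10⁻¹³
s = 4.2×10⁻⁵ M
[OH⁻] = 2s = 8.3×10⁻⁵ M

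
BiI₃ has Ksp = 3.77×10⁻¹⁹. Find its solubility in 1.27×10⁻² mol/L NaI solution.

1.84×10⁻¹³ M

BiI₃(s) ⇌ Bi³⁺(aq) + 3 I⁻(aq)
Let s be the solubility of BiI₃ here. The common ion gives [I⁻] ≈ 1.27×10⁻² mol/L, and [Bi³⁺] = s.
Ksp = [Bi³⁺][I⁻]^3 = s(1.27×10⁻²)^3
s = 3.77×10⁻¹⁹ / (1.27×10⁻²)^3 = 1.84×10⁻¹³
s = 1.84×10⁻¹³ mol/L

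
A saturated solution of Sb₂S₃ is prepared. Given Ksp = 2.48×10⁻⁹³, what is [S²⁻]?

Sb₂S₃(s) ⇌ 2 Sb³⁺(aq) + 3 S²⁻(aq)
For each mole of Sb₂S₃ that dissolves per liter, [Sb³⁺] = 2s and [S²⁻] = 3s; let s denote this solubility.
Ksp = [Sb³⁺]^2[S²⁻]^3 = (2s)^2 · (3s)^3 = 108s^5 = 2.48×10⁻⁹³
s = 1.18×10⁻¹⁹ mol/L
[S²⁻] = 3s = 3.54×10⁻¹⁹ mol/L

3.54×10⁻¹⁹ M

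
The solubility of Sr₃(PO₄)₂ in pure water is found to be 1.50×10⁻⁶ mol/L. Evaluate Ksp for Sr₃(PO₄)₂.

Sr₃(PO₄)₂(s) ⇌ 3 Sr²⁺(aq) + 2 PO₄³⁻(aq)
Let s be the molar solubility. Then [Sr²⁺] = 3s and [PO₄³⁻] = 2s.
Ksp = [Sr²⁺]^3[PO₄³⁻]^2 = (3s)^3 · (2s)^2 = 108s^5
Ksp = 108 × (1.50×10⁻⁶)^5 = 8.20×10⁻²⁸

Ksp = 8.20×10⁻²⁸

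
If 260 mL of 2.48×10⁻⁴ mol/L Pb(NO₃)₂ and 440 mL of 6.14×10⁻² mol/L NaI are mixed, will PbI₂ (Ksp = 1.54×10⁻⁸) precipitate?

Yes

Total volume after mixing = 260 + 440 = 700 mL.
[Pb²⁺] = (2.48×10⁻⁴)(260)/700 = 9.21×10⁻⁵ mol/L
[I⁻] = (6.14×10⁻²)(440)/700 = 3.86×10⁻² mol/L
Q = [Pb²⁺][I⁻]^2 = 1.37×10⁻⁷
Q = 1.37×10⁻⁷ > Ksp = 1.54×10⁻⁸, so the solution is supersaturated and PbI₂ precipitates.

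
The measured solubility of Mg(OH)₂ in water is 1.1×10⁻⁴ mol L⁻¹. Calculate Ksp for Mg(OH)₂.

Mg(OH)₂(s) ⇌ Mg²⁺(aq) + 2 OH⁻(aq)
Call the molar solubility s, so that [Mg²⁺] = s and [OH⁻] = 2s.
Ksp = [Mg²⁺][OH⁻]^2 = s · (2s)^2 = 4s^3
Ksp = 4 × (1.1×10⁻⁴)^3 = 5.3×10⁻¹²

Ksp = 5.3×10⁻¹²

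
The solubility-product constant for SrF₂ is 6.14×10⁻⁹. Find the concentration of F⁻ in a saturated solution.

SrF₂(s) ⇌ Sr²⁺(aq) + 2 F⁻(aq)
For each mole of SrF₂ that dissolves per liter, [Sr²⁺] = s and [F⁻] = 2s; let s denote this solubility.
Ksp = [Sr²⁺][F⁻]^2 = s · (2s)^2 = 4s^3 = 6.14×10⁻⁹
s = 1.15×10⁻³ M
[F⁻] = 2s = 2.31×10⁻³ M

2.31×10⁻³ M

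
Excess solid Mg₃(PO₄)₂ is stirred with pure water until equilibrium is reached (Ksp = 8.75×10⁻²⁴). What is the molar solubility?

9.59×10⁻⁶ M

Mg₃(PO₄)₂(s) ⇌ 3 Mg²⁺(aq) + 2 PO₄³⁻(aq)
If s mol/L of Mg₃(PO₄)₂ dissolves, [Mg²⁺] = 3s and [PO₄³⁻] = 2s.
Ksp = [Mg²⁺]^3[PO₄³⁻]^2 = (3s)^3 · (2s)^2 = 108s^5
108s^5 = 8.75×10⁻²⁴  ⇒  s^5 = 8.10×10⁻²⁶
s = 9.59×10⁻⁶ mol/L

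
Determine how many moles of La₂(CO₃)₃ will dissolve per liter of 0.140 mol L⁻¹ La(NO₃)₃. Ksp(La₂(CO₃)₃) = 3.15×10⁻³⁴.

La₂(CO₃)₃(s) ⇌ 2 La³⁺(aq) + 3 CO₃²⁻(aq)
Let s be the solubility of La₂(CO₃)₃ here. The common ion gives [La³⁺] ≈ 0.140 mol L⁻¹, and [CO₃²⁻] = 3s.
Ksp = [La³⁺]^2[CO₃²⁻]^3 = (0.140)^2(3s)^3
(3s)^3 = 3.15×10⁻³⁴ / (0.140)^2 = 1.61×10⁻³²
s = 8.41×10⁻¹² mol L⁻¹

8.41×10⁻¹² M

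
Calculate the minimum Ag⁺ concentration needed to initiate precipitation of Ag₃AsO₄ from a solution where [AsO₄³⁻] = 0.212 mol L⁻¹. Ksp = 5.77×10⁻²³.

6.48×10⁻⁸ M

Each salt precipitates once Q = Ksp for that salt.
Ag₃AsO₄(s) ⇌ 3 Ag⁺(aq) + AsO₄³⁻(aq)
Ksp = [Ag⁺]^3[AsO₄³⁻] = [Ag⁺]^3(0.212)
[Ag⁺]^3 = 5.77×10⁻²³ / (0.212) = 2.72×10⁻²²
[Ag⁺] = 6.48×10⁻⁸ mol L⁻¹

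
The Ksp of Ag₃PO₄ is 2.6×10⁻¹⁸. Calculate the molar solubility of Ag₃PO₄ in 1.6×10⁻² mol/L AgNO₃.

Ag₃PO₄(s) ⇌ 3 Ag⁺(aq) + PO₄³⁻(aq)
Ag⁺ is already present at 1.6×10⁻² mol/L. If s mol/L of Ag₃PO₄ dissolves, [PO₄³⁻] = s while [Ag⁺] ≈ 1.6×10⁻² mol/L.
Ksp = [Ag⁺]^3[PO₄³⁻] = (1.6×10⁻²)^3s
s = 2.6×10⁻¹⁸ / (1.6×10⁻²)^3 = 6.3×10⁻¹³
s = 6.3×10⁻¹³ mol/L

6.3×10⁻¹³ M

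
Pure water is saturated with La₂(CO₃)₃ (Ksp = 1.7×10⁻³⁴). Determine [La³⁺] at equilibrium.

La₂(CO₃)₃(s) ⇌ 2 La³⁺(aq) + 3 CO₃²⁻(aq)
With molar solubility s: [La³⁺] = 2s, [CO₃²⁻] = 3s.
Ksp = [La³⁺]^2[CO₃²⁻]^3 = (2s)^2 · (3s)^3 = 108s^5 = 1.7×10⁻³⁴
s = 6.9×10⁻⁸ mol L⁻¹
[La³⁺] = 2s = 1.4×10⁻⁷ mol L⁻¹

1.4×10⁻⁷ M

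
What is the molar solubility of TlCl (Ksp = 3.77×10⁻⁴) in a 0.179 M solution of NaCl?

2.11×10⁻³ M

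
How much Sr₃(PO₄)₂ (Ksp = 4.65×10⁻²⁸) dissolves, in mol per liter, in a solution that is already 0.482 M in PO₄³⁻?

4.20×10⁻¹⁰ M

Sr₃(PO₄)₂(s) ⇌ 3 Sr²⁺(aq) + 2 PO₄³⁻(aq)
Let s be the solubility of Sr₃(PO₄)₂ here. The common ion gives [PO₄³⁻] ≈ 0.482 M, and [Sr²⁺] = 3s.
Ksp = [Sr²⁺]^3[PO₄³⁻]^2 = (3s)^3(0.482)^2
(3s)^3 = 4.65×10⁻²⁸ / (0.482)^2 = 2.00×10⁻²⁷
s = 4.20×10⁻¹⁰ M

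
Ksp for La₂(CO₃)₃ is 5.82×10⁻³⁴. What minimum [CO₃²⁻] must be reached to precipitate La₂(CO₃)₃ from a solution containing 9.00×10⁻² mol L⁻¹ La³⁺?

Precipitation of each salt begins when its ion product equals Ksp.
La₂(CO₃)₃(s) ⇌ 2 La³⁺(aq) + 3 CO₃²⁻(aq)
Ksp = [La³⁺]^2[CO₃²⁻]^3 = [CO₃²⁻]^3(9.00×10⁻²)^2
[CO₃²⁻]^3 = 5.82×10⁻³⁴ / (9.00×10⁻²)^2 = 7.19×10⁻³²
[CO₃²⁻] = 4.16×10⁻¹¹ mol L⁻¹

4.16×10⁻¹¹ M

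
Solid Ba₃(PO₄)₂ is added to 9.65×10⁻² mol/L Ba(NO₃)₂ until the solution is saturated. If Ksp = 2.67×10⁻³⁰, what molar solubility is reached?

2.73×10⁻¹⁴ M

Ba₃(PO₄)₂(s) ⇌ 3 Ba²⁺(aq) + 2 PO₄³⁻(aq)
With Ba²⁺ already at 9.65×10⁻² mol/L and s small, take [Ba²⁺] ≈ 9.65×10⁻² mol/L and [PO₄³⁻] = 2s.
Ksp = [Ba²⁺]^3[PO₄³⁻]^2 = (9.65×10⁻²)^3(2s)^2
(2s)^2 = 2.67×10⁻³⁰ / (9.65×10⁻²)^3 = 2.97×10⁻²⁷
s = 2.73×10⁻¹⁴ mol/L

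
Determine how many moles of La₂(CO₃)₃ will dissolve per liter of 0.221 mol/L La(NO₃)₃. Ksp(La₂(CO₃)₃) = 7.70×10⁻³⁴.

8.36×10⁻¹² M

La₂(CO₃)₃(s) ⇌ 2 La³⁺(aq) + 3 CO₃²⁻(aq)
With La³⁺ already at 0.221 mol/L and s small, take [La³⁺] ≈ 0.221 mol/L and [CO₃²⁻] = 3s.
Ksp = [La³⁺]^2[CO₃²⁻]^3 = (0.221)^2(3s)^3
(3s)^3 = 7.70×10⁻³⁴ / (0.221)^2 = 1.58×10⁻³²
s = 8.36×10⁻¹² mol/L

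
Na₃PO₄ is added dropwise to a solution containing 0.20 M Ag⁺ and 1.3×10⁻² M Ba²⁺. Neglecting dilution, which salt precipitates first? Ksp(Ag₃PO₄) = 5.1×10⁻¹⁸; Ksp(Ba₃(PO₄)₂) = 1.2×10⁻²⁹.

Ag₃PO₄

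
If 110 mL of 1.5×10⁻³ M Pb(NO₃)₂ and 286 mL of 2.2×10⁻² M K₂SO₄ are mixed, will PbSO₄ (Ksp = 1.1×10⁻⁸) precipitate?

Yes

Total volume after mixing = 110 + 286 = 396 mL.
[Pb²⁺] = (1.5×10⁻³)(110)/396 = 4.2×10⁻⁴ M
[SO₄²⁻] = (2.2×10⁻²)(286)/396 = 1.6×10⁻² M
Q = [Pb²⁺][SO₄²⁻] = 6.6×10⁻⁶
Q = 6.6×10⁻⁶ > Ksp = 1.1×10⁻⁸, so the solution is supersaturated and PbSO₄ precipitates.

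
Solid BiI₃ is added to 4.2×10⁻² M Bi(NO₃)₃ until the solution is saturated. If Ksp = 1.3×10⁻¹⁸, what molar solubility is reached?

BiI₃(s) ⇌ Bi³⁺(aq) + 3 I⁻(aq)
Bi³⁺ is already present at 4.2×10⁻² M. If s mol/L of BiI₃ dissolves, [I⁻] = 3s while [Bi³⁺] ≈ 4.2×10⁻² M.
Ksp = [Bi³⁺][I⁻]^3 = (4.2×10⁻²)(3s)^3
(3s)^3 = 1.3×10⁻¹⁸ / (4.2×10⁻²) = 3.1×10⁻¹⁷
s = 1.0×10⁻⁶ M

1.0×10⁻⁶ M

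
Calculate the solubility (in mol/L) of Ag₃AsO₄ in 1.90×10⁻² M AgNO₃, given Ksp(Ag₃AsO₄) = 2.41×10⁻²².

3.51×10⁻¹⁷ M

Ag₃AsO₄(s) ⇌ 3 Ag⁺(aq) + AsO₄³⁻(aq)
With Ag⁺ already at 1.90×10⁻² M and s small, take [Ag⁺] ≈ 1.90×10⁻² M and [AsO₄³⁻] = s.
Ksp = [Ag⁺]^3[AsO₄³⁻] = (1.90×10⁻²)^3s
s = 2.41×10⁻²² / (1.90×10⁻²)^3 = 3.51×10⁻¹⁷
s = 3.51×10⁻¹⁷ M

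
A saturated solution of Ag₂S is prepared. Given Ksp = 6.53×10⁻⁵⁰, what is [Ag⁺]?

5.07×10⁻¹⁷ M

Ag₂S(s) ⇌ 2 Ag⁺(aq) + S²⁻(aq)
With molar solubility s: [Ag⁺] = 2s, [S²⁻] = s.
Ksp = [Ag⁺]^2[S²⁻] = (2s)^2 · s = 4s^3 = 6.53×10⁻⁵⁰
s = 2.54×10⁻¹⁷ M
[Ag⁺] = 2s = 5.07×10⁻¹⁷ M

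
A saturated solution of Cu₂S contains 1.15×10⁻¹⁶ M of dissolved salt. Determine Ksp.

Ksp = 6.08×10⁻⁴⁸

Cu₂S(s) ⇌ 2 Cu⁺(aq) + S²⁻(aq)
If s mol/L of Cu₂S dissolves, [Cu⁺] = 2s and [S²⁻] = s.
Ksp = [Cu⁺]^2[S²⁻] = (2s)^2 · s = 4s^3
Ksp = 4 × (1.15×10⁻¹⁶)^3 = 6.08×10⁻⁴⁸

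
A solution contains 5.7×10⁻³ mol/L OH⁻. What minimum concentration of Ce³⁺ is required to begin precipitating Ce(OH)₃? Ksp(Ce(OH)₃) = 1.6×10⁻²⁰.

8.6×10⁻¹⁴ M

Precipitation begins when Q = Ksp.
Ce(OH)₃(s) ⇌ Ce³⁺(aq) + 3 OH⁻(aq)
Ksp = [Ce³⁺][OH⁻]^3 = [Ce³⁺](5.7×10⁻³)^3
[Ce³⁺] = 1.6×10⁻²⁰ / (5.7×10⁻³)^3 = 8.6×10⁻¹⁴
[Ce³⁺] = 8.6×10⁻¹⁴ mol/L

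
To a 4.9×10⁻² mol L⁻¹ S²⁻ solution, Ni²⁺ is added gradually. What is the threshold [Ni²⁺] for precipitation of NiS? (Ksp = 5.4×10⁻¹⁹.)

The threshold for precipitation is Q = Ksp.
NiS(s) ⇌ Ni²⁺(aq) + S²⁻(aq)
Ksp = [Ni²⁺][S²⁻] = [Ni²⁺](4.9×10⁻²)
[Ni²⁺] = 5.4×10⁻¹⁹ / (4.9×10⁻²) = 1.1×10⁻¹⁷
[Ni²⁺] = 1.1×10⁻¹⁷ mol L⁻¹

1.1×10⁻¹⁷ M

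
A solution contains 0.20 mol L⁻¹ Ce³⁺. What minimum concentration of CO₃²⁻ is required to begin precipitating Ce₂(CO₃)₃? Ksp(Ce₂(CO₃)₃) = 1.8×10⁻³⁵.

7.7×10⁻¹² M

The threshold for precipitation is Q = Ksp.
Ce₂(CO₃)₃(s) ⇌ 2 Ce³⁺(aq) + 3 CO₃²⁻(aq)
Ksp = [Ce³⁺]^2[CO₃²⁻]^3 = [CO₃²⁻]^3(0.20)^2
[CO₃²⁻]^3 = 1.8×10⁻³⁵ / (0.20)^2 = 4.5×10⁻³⁴
[CO₃²⁻] = 7.7×10⁻¹² mol L⁻¹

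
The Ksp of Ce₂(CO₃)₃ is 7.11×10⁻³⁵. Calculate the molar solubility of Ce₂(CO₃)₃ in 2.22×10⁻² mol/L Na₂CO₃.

1.27×10⁻¹⁵ M

Ce₂(CO₃)₃(s) ⇌ 2 Ce³⁺(aq) + 3 CO₃²⁻(aq)
Let s be the solubility of Ce₂(CO₃)₃ here. The common ion gives [CO₃²⁻] ≈ 2.22×10⁻² mol/L, and [Ce³⁺] = 2s.
Ksp = [Ce³⁺]^2[CO₃²⁻]^3 = (2s)^2(2.22×10⁻²)^3
(2s)^2 = 7.11×10⁻³⁵ / (2.22×10⁻²)^3 = 6.50×10⁻³⁰
s = 1.27×10⁻¹⁵ mol/L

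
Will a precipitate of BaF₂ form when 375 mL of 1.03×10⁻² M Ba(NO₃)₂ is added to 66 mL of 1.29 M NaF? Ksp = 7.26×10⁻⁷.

The combined volume is 441 mL.
[Ba²⁺] = (1.03×10⁻²)(375)/441 = 8.76×10⁻³ M
[F⁻] = (1.29)(66)/441 = 0.193 M
Q = [Ba²⁺][F⁻]^2 = 3.26×10⁻⁴
Q = 3.26×10⁻⁴ > Ksp = 7.26×10⁻⁷, so the solution is supersaturated and BaF₂ precipitates.

Yes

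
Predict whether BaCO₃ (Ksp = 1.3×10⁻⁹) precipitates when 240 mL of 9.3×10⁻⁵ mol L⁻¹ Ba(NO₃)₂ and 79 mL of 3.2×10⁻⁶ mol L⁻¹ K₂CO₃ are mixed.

No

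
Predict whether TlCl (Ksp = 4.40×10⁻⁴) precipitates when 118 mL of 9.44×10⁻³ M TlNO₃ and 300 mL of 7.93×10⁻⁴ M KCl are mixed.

After mixing, V = 118 mL + 300 mL = 418 mL.
[Tl⁺] = (9.44×10⁻³)(118)/418 = 2.66×10⁻³ M
[Cl⁻] = (7.93×10⁻⁴)(300)/418 = 5.69×10⁻⁴ M
Q = [Tl⁺][Cl⁻] = 1.52×10⁻⁶
Q = 1.52×10⁻⁶ < Ksp = 4.40×10⁻⁴, so the solution is unsaturated and no precipitate forms.

No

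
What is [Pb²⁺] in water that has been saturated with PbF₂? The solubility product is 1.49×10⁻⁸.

PbF₂(s) ⇌ Pb²⁺(aq) + 2 F⁻(aq)
For each mole of PbF₂ that dissolves per liter, [Pb²⁺] = s and [F⁻] = 2s; let s denote this solubility.
Ksp = [Pb²⁺][F⁻]^2 = s · (2s)^2 = 4s^3 = 1.49×10⁻⁸
s = 1.55×10⁻³ M
[Pb²⁺] = s = 1.55×10⁻³ M

1.55×10⁻³ M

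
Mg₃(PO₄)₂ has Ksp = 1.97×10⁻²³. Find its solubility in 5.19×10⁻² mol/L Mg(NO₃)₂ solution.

Mg₃(PO₄)₂(s) ⇌ 3 Mg²⁺(aq) + 2 PO₄³⁻(aq)
Let s be the solubility of Mg₃(PO₄)₂ here. The common ion gives [Mg²⁺] ≈ 5.19×10⁻² mol/L, and [PO₄³⁻] = 2s.
Ksp = [Mg²⁺]^3[PO₄³⁻]^2 = (5.19×10⁻²)^3(2s)^2
(2s)^2 = 1.97×10⁻²³ / (5.19×10⁻²)^3 = 1.41×10⁻¹⁹
s = 1.88×10⁻¹⁰ mol/L

1.88×10⁻¹⁰ M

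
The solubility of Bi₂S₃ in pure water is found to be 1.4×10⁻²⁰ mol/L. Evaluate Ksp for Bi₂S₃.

Ksp = 5.8×10⁻⁹⁸

Bi₂S₃(s) ⇌ 2 Bi³⁺(aq) + 3 S²⁻(aq)
If s mol/L of Bi₂S₃ dissolves, [Bi³⁺] = 2s and [S²⁻] = 3s.
Ksp = [Bi³⁺]^2[S²⁻]^3 = (2s)^2 · (3s)^3 = 108s^5
Ksp = 108 × (1.4×10⁻²⁰)^5 = 5.8×10⁻⁹⁸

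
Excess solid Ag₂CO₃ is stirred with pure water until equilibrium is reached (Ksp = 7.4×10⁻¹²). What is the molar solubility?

Ag₂CO₃(s) ⇌ 2 Ag⁺(aq) + CO₃²⁻(aq)
If s mol/L of Ag₂CO₃ dissolves, [Ag⁺] = 2s and [CO₃²⁻] = s.
Ksp = [Ag⁺]^2[CO₃²⁻] = (2s)^2 · s = 4s^3
4s^3 = 7.4×10⁻¹²  ⇒  s^3 = 1.9×10⁻¹²
Taking the 3rd root, s = 1.2×10⁻⁴ mol/L.

1.2×10⁻⁴ M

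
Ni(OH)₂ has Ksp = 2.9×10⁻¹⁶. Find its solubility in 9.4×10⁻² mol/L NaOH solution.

3.3×10⁻¹⁴ M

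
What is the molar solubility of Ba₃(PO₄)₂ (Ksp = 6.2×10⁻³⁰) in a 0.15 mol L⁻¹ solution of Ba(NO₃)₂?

Ba₃(PO₄)₂(s) ⇌ 3 Ba²⁺(aq) + 2 PO₄³⁻(aq)
With Ba²⁺ already at 0.15 mol L⁻¹ and s small, take [Ba²⁺] ≈ 0.15 mol L⁻¹ and [PO₄³⁻] = 2s.
Ksp = [Ba²⁺]^3[PO₄³⁻]^2 = (0.15)^3(2s)^2
(2s)^2 = 6.2×10⁻³⁰ / (0.15)^3 = 1.8×10⁻²⁷
s = 2.1×10⁻¹⁴ mol L⁻¹

2.1×10⁻¹⁴ M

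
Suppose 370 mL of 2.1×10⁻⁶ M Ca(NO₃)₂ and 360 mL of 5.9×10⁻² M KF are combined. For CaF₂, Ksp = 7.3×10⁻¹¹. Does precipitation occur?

Total volume after mixing = 370 + 360 = 730 mL.
[Ca²⁺] = (2.1×10⁻⁶)(370)/730 = 1.1×10⁻⁶ M
[F⁻] = (5.9×10⁻²)(360)/730 = 2.9×10⁻² M
Q = [Ca²⁺][F⁻]^2 = 9.0×10⁻¹⁰
Since Q (9.0×10⁻¹⁰) exceeds Ksp (7.3×10⁻¹¹), CaF₂ will precipitate.

Yes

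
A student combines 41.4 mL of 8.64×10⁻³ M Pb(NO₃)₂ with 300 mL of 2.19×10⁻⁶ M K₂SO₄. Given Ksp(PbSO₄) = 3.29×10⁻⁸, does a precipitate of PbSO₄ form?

No

Total volume after mixing = 41.4 + 300 = 341.4 mL.
[Pb²⁺] = (8.64×10⁻³)(41.4)/341.4 = 1.05×10⁻³ M
[SO₄²⁻] = (2.19×10⁻⁶)(300)/341.4 = 1.92×10⁻⁶ M
Q = [Pb²⁺][SO₄²⁻] = 2.02×10⁻⁹
Since Q (2.02×10⁻⁹) is less than Ksp (3.29×10⁻⁸), no PbSO₄ precipitates.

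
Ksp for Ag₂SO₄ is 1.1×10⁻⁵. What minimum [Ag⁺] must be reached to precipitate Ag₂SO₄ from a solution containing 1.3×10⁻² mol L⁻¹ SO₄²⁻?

2.9×10⁻² M

A salt starts to precipitate once the ion product Q reaches its Ksp.
Ag₂SO₄(s) ⇌ 2 Ag⁺(aq) + SO₄²⁻(aq)
Ksp = [Ag⁺]^2[SO₄²⁻] = [Ag⁺]^2(1.3×10⁻²)
[Ag⁺]^2 = 1.1×10⁻⁵ / (1.3×10⁻²) = 8.5×10⁻⁴
[Ag⁺] = 2.9×10⁻² mol L⁻¹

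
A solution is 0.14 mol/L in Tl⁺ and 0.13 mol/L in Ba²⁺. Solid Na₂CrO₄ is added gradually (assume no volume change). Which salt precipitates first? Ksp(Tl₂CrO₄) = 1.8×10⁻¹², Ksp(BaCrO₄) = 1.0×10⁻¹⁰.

Each salt precipitates once Q = Ksp for that salt.
For Tl₂CrO₄: [CrO₄²⁻] = (Ksp/[Tl⁺]^2) = 9.2×10⁻¹¹ mol/L
For BaCrO₄: [CrO₄²⁻] = (Ksp/[Ba²⁺]) = 7.7×10⁻¹⁰ mol/L
Since Tl₂CrO₄ needs less CrO₄²⁻ to reach saturation, it precipitates first.

Tl₂CrO₄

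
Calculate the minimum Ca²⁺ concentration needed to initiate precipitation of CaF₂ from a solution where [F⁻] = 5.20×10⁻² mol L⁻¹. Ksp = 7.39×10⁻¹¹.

Each salt precipitates once Q = Ksp for that salt.
CaF₂(s) ⇌ Ca²⁺(aq) + 2 F⁻(aq)
Ksp = [Ca²⁺][F⁻]^2 = [Ca²⁺](5.20×10⁻²)^2
[Ca²⁺] = 7.39×10⁻¹¹ / (5.20×10⁻²)^2 = 2.73×10⁻⁸
[Ca²⁺] = 2.73×10⁻⁸ mol L⁻¹

2.73×10⁻⁸ M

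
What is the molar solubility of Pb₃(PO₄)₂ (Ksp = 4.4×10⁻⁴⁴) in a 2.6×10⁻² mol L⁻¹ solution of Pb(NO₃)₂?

Pb₃(PO₄)₂(s) ⇌ 3 Pb²⁺(aq) + 2 PO₄³⁻(aq)
With Pb²⁺ already at 2.6×10⁻² mol L⁻¹ and s small, take [Pb²⁺] ≈ 2.6×10⁻² mol L⁻¹ and [PO₄³⁻] = 2s.
Ksp = [Pb²⁺]^3[PO₄³⁻]^2 = (2.6×10⁻²)^3(2s)^2
(2s)^2 = 4.4×10⁻⁴⁴ / (2.6×10⁻²)^3 = 2.5×10⁻³⁹
s = 2.5×10⁻²⁰ mol L⁻¹

2.5×10⁻²⁰ M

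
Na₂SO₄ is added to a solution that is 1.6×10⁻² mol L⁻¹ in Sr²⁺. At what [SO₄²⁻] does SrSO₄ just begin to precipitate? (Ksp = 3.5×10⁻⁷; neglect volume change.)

Precipitation of each salt begins when its ion product equals Ksp.
SrSO₄(s) ⇌ Sr²⁺(aq) + SO₄²⁻(aq)
Ksp = [Sr²⁺][SO₄²⁻] = [SO₄²⁻](1.6×10⁻²)
[SO₄²⁻] = 3.5×10⁻⁷ / (1.6×10⁻²) = 2.2×10⁻⁵
[SO₄²⁻] = 2.2×10⁻⁵ mol L⁻¹

2.2×10⁻⁵ M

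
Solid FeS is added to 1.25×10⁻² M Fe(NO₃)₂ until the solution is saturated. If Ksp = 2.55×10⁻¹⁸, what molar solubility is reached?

2.04×10⁻¹⁶ M

FeS(s) ⇌ Fe²⁺(aq) + S²⁻(aq)
The solution already contains Fe²⁺ at 1.25×10⁻² M. Let s be the molar solubility of FeS.
[Fe²⁺] ≈ 1.25×10⁻² M (common ion dominates); [S²⁻] = s.
Ksp = [Fe²⁺][S²⁻] = (1.25×10⁻²)s
s = 2.55×10⁻¹⁸ / (1.25×10⁻²) = 2.04×10⁻¹⁶
s = 2.04×10⁻¹⁶ M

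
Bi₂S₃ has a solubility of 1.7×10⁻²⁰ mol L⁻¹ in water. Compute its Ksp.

Bi₂S₃(s) ⇌ 2 Bi³⁺(aq) + 3 S²⁻(aq)
Call the molar solubility s, so that [Bi³⁺] = 2s and [S²⁻] = 3s.
Ksp = [Bi³⁺]^2[S²⁻]^3 = (2s)^2 · (3s)^3 = 108s^5
Ksp = 108 × (1.7×10⁻²⁰)^5 = 1.5×10⁻⁹⁷

Ksp = 1.5×10⁻⁹⁷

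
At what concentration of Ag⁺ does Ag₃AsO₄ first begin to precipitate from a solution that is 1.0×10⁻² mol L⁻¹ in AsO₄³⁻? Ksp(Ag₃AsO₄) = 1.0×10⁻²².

Precipitation begins when Q = Ksp.
Ag₃AsO₄(s) ⇌ 3 Ag⁺(aq) + AsO₄³⁻(aq)
Ksp = [Ag⁺]^3[AsO₄³⁻] = [Ag⁺]^3(1.0×10⁻²)
[Ag⁺]^3 = 1.0×10⁻²² / (1.0×10⁻²) = 1.0×10⁻²⁰
[Ag⁺] = 2.2×10⁻⁷ mol L⁻¹

2.2×10⁻⁷ M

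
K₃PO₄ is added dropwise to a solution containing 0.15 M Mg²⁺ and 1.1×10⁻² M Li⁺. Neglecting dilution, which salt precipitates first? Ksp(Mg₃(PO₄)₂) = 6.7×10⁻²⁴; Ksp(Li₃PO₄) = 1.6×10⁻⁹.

Mg₃(PO₄)₂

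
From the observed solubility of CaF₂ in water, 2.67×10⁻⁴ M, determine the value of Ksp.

Ksp = 7.61×10⁻¹¹

CaF₂(s) ⇌ Ca²⁺(aq) + 2 F⁻(aq)
Call the molar solubility s, so that [Ca²⁺] = s and [F⁻] = 2s.
Ksp = [Ca²⁺][F⁻]^2 = s · (2s)^2 = 4s^3
Ksp = 4 × (2.67×10⁻⁴)^3 = 7.61×10⁻¹¹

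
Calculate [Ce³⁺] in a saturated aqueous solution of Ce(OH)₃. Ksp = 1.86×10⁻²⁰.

5.12×10⁻⁶ M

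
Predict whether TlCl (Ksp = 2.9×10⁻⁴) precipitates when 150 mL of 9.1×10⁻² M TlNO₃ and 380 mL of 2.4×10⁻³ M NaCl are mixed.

No

The combined volume is 530 mL.
[Tl⁺] = (9.1×10⁻²)(150)/530 = 2.6×10⁻² M
[Cl⁻] = (2.4×10⁻³)(380)/530 = 1.7×10⁻³ M
Q = [Tl⁺][Cl⁻] = 4.4×10⁻⁵
Q = 4.4×10⁻⁵ < Ksp = 2.9×10⁻⁴, so the solution is unsaturated and no precipitate forms.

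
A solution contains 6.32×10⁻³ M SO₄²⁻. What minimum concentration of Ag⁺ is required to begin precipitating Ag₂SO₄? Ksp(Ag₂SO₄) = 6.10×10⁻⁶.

3.11×10⁻² M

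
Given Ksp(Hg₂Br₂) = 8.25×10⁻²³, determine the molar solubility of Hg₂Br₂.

2.74×10⁻⁸ M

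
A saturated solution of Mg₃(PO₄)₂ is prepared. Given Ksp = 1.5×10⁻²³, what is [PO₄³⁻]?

Mg₃(PO₄)₂(s) ⇌ 3 Mg²⁺(aq) + 2 PO₄³⁻(aq)
Let s be the molar solubility. Then [Mg²⁺] = 3s and [PO₄³⁻] = 2s.
Ksp = [Mg²⁺]^3[PO₄³⁻]^2 = (3s)^3 · (2s)^2 = 108s^5 = 1.5×10⁻²³
s = 1.1×10⁻⁵ mol/L
[PO₄³⁻] = 2s = 2.1×10⁻⁵ mol/L

2.1×10⁻⁵ M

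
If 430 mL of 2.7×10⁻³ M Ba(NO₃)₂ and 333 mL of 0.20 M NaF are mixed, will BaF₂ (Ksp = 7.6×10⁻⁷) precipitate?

After mixing, V = 430 mL + 333 mL = 763 mL.
[Ba²⁺] = (2.7×10⁻³)(430)/763 = 1.5×10⁻³ M
[F⁻] = (0.20)(333)/763 = 8.7×10⁻² M
Q = [Ba²⁺][F⁻]^2 = 1.2×10⁻⁵
Q = 1.2×10⁻⁵ > Ksp = 7.6×10⁻⁷, so the solution is supersaturated and BaF₂ precipitates.

Yes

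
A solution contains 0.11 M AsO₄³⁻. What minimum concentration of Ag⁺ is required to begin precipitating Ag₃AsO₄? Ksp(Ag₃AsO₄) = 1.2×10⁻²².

1.0×10⁻⁷ M

The threshold for precipitation is Q = Ksp.
Ag₃AsO₄(s) ⇌ 3 Ag⁺(aq) + AsO₄³⁻(aq)
Ksp = [Ag⁺]^3[AsO₄³⁻] = [Ag⁺]^3(0.11)
[Ag⁺]^3 = 1.2×10⁻²² / (0.11) = 1.1×10⁻²¹
[Ag⁺] = 1.0×10⁻⁷ M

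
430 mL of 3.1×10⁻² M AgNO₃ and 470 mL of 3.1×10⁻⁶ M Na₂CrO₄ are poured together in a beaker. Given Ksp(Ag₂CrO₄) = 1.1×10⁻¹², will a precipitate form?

The combined volume is 900 mL.
[Ag⁺] = (3.1×10⁻²)(430)/900 = 1.5×10⁻² M
[CrO₄²⁻] = (3.1×10⁻⁶)(470)/900 = 1.6×10⁻⁶ M
Q = [Ag⁺]^2[CrO₄²⁻] = 3.6×10⁻¹⁰
Q = 3.6×10⁻¹⁰ > Ksp = 1.1×10⁻¹², so the solution is supersaturated and Ag₂CrO₄ precipitates.

Yes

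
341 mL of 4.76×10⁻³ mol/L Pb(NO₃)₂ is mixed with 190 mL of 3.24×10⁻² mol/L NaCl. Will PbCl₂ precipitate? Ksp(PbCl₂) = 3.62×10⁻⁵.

No

The combined volume is 531 mL.
[Pb²⁺] = (4.76×10⁻³)(341)/531 = 3.06×10⁻³ mol/L
[Cl⁻] = (3.24×10⁻²)(190)/531 = 1.16×10⁻² mol/L
Q = [Pb²⁺][Cl⁻]^2 = 4.11×10⁻⁷
Since Q (4.11×10⁻⁷) is less than Ksp (3.62×10⁻⁵), no PbCl₂ precipitates.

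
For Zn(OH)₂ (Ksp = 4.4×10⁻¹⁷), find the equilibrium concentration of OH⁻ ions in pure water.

Zn(OH)₂(s) ⇌ Zn²⁺(aq) + 2 OH⁻(aq)
Let s be the molar solubility. Then [Zn²⁺] = s and [OH⁻] = 2s.
Ksp = [Zn²⁺][OH⁻]^2 = s · (2s)^2 = 4s^3 = 4.4×10⁻¹⁷
s = 2.2×10⁻⁶ M
[OH⁻] = 2s = 4.4×10⁻⁶ M

4.4×10⁻⁶ M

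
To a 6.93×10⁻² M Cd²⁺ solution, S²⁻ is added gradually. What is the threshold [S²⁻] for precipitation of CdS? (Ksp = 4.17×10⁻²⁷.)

A salt starts to precipitate once the ion product Q reaches its Ksp.
CdS(s) ⇌ Cd²⁺(aq) + S²⁻(aq)
Ksp = [Cd²⁺][S²⁻] = [S²⁻](6.93×10⁻²)
[S²⁻] = 4.17×10⁻²⁷ / (6.93×10⁻²) = 6.02×10⁻²⁶
[S²⁻] = 6.02×10⁻²⁶ M

6.02×10⁻²⁶ M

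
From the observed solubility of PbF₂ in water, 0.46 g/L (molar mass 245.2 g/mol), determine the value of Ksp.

Ksp = 2.6×10⁻⁸

Convert to molarity: s = 0.46 / 245.2 = 1.876×10⁻³ mol/L
PbF₂(s) ⇌ Pb²⁺(aq) + 2 F⁻(aq)
With molar solubility s: [Pb²⁺] = s, [F⁻] = 2s.
Ksp = [Pb²⁺][F⁻]^2 = s · (2s)^2 = 4s^3
Ksp = 4 × (1.876×10⁻³)^3 = 2.6×10⁻⁸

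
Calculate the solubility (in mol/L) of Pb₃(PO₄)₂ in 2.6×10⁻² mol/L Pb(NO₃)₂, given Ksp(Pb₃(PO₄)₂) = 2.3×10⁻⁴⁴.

Pb₃(PO₄)₂(s) ⇌ 3 Pb²⁺(aq) + 2 PO₄³⁻(aq)
With Pb²⁺ already at 2.6×10⁻² mol/L and s small, take [Pb²⁺] ≈ 2.6×10⁻² mol/L and [PO₄³⁻] = 2s.
Ksp = [Pb²⁺]^3[PO₄³⁻]^2 = (2.6×10⁻²)^3(2s)^2
(2s)^2 = 2.3×10⁻⁴⁴ / (2.6×10⁻²)^3 = 1.3×10⁻³⁹
s = 1.8×10⁻²⁰ mol/L

1.8×10⁻²⁰ M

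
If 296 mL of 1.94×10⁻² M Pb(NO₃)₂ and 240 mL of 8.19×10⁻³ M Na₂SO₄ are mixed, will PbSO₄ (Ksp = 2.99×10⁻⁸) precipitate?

Yes

After mixing, V = 296 mL + 240 mL = 536 mL.
[Pb²⁺] = (1.94×10⁻²)(296)/536 = 1.07×10⁻² M
[SO₄²⁻] = (8.19×10⁻³)(240)/536 = 3.67×10⁻³ M
Q = [Pb²⁺][SO₄²⁻] = 3.93×10⁻⁵
Since Q (3.93×10⁻⁵) exceeds Ksp (2.99×10⁻⁸), PbSO₄ will precipitate.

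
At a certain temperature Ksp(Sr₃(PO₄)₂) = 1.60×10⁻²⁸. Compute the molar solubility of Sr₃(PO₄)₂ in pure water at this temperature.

1.08×10⁻⁶ M

Sr₃(PO₄)₂(s) ⇌ 3 Sr²⁺(aq) + 2 PO₄³⁻(aq)
If s mol/L of Sr₃(PO₄)₂ dissolves, [Sr²⁺] = 3s and [PO₄³⁻] = 2s.
Ksp = [Sr²⁺]^3[PO₄³⁻]^2 = (3s)^3 · (2s)^2 = 108s^5
108s^5 = 1.60×10⁻²⁸  ⇒  s^5 = 1.48×10⁻³⁰
Taking the 5th root, s = 1.08×10⁻⁶ M.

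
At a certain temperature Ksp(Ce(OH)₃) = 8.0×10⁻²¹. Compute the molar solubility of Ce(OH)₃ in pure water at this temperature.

Ce(OH)₃(s) ⇌ Ce³⁺(aq) + 3 OH⁻(aq)
Let s be the molar solubility. Then [Ce³⁺] = s and [OH⁻] = 3s.
Ksp = [Ce³⁺][OH⁻]^3 = s · (3s)^3 = 27s^4
27s^4 = 8.0×10⁻²¹  ⇒  s^4 = 3.0×10⁻²²
s = 4.1×10⁻⁶ mol L⁻¹

4.1×10⁻⁶ M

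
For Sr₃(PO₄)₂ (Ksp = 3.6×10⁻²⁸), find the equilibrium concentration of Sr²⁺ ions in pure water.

3.8×10⁻⁶ M

Sr₃(PO₄)₂(s) ⇌ 3 Sr²⁺(aq) + 2 PO₄³⁻(aq)
For each mole of Sr₃(PO₄)₂ that dissolves per liter, [Sr²⁺] = 3s and [PO₄³⁻] = 2s; let s denote this solubility.
Ksp = [Sr²⁺]^3[PO₄³⁻]^2 = (3s)^3 · (2s)^2 = 108s^5 = 3.6×10⁻²⁸
s = 1.3×10⁻⁶ mol L⁻¹
[Sr²⁺] = 3s = 3.8×10⁻⁶ mol L⁻¹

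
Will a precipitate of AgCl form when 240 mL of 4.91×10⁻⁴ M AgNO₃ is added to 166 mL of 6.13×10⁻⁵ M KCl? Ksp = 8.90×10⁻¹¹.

Yes

Total volume after mixing = 240 + 166 = 406 mL.
[Ag⁺] = (4.91×10⁻⁴)(240)/406 = 2.90×10⁻⁴ M
[Cl⁻] = (6.13×10⁻⁵)(166)/406 = 2.51×10⁻⁵ M
Q = [Ag⁺][Cl⁻] = 7.27×10⁻⁹
Since Q (7.27×10⁻⁹) exceeds Ksp (8.90×10⁻¹¹), AgCl will precipitate.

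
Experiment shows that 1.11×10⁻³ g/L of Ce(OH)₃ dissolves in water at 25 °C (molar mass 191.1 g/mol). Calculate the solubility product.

Ksp = 3.07×10⁻²⁰

Molar solubility s = (1.11×10⁻³ g/L) / (191.1 g/mol) = 5.8085×10⁻⁶ mol/L
Ce(OH)₃(s) ⇌ Ce³⁺(aq) + 3 OH⁻(aq)
Let s be the molar solubility. Then [Ce³⁺] = s and [OH⁻] = 3s.
Ksp = [Ce³⁺][OH⁻]^3 = s · (3s)^3 = 27s^4
Ksp = 27 × (5.8085×10⁻⁶)^4 = 3.07×10⁻²⁰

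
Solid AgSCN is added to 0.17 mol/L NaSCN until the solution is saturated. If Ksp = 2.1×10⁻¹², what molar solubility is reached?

1.2×10⁻¹¹ M

AgSCN(s) ⇌ Ag⁺(aq) + SCN⁻(aq)
SCN⁻ is already present at 0.17 mol/L. If s mol/L of AgSCN dissolves, [Ag⁺] = s while [SCN⁻] ≈ 0.17 mol/L.
Ksp = [Ag⁺][SCN⁻] = s(0.17)
s = 2.1×10⁻¹² / (0.17) = 1.2×10⁻¹¹
s = 1.2×10⁻¹¹ mol/L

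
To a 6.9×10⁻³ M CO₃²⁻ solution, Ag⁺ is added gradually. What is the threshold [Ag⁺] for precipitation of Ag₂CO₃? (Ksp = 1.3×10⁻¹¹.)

A salt starts to precipitate once the ion product Q reaches its Ksp.
Ag₂CO₃(s) ⇌ 2 Ag⁺(aq) + CO₃²⁻(aq)
Ksp = [Ag⁺]^2[CO₃²⁻] = [Ag⁺]^2(6.9×10⁻³)
[Ag⁺]^2 = 1.3×10⁻¹¹ / (6.9×10⁻³) = 1.9×10⁻⁹
[Ag⁺] = 4.3×10⁻⁵ M

4.3×10⁻⁵ M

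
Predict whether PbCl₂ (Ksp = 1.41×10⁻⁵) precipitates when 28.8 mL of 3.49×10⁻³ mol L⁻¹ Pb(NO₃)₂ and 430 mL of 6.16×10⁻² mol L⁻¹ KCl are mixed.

Total volume after mixing = 28.8 + 430 = 458.8 mL.
[Pb²⁺] = (3.49×10⁻³)(28.8)/458.8 = 2.19×10⁻⁴ mol L⁻¹
[Cl⁻] = (6.16×10⁻²)(430)/458.8 = 5.77×10⁻² mol L⁻¹
Q = [Pb²⁺][Cl⁻]^2 = 7.30×10⁻⁷
Q = 7.30×10⁻⁷ < Ksp = 1.41×10⁻⁵, so the solution is unsaturated and no precipitate forms.

No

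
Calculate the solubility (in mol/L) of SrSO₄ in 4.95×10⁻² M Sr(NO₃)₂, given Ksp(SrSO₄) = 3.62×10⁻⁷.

7.31×10⁻⁶ M

SrSO₄(s) ⇌ Sr²⁺(aq) + SO₄²⁻(aq)
With Sr²⁺ already at 4.95×10⁻² M and s small, take [Sr²⁺] ≈ 4.95×10⁻² M and [SO₄²⁻] = s.
Ksp = [Sr²⁺][SO₄²⁻] = (4.95×10⁻²)s
s = 3.62×10⁻⁷ / (4.95×10⁻²) = 7.31×10⁻⁶
s = 7.31×10⁻⁶ M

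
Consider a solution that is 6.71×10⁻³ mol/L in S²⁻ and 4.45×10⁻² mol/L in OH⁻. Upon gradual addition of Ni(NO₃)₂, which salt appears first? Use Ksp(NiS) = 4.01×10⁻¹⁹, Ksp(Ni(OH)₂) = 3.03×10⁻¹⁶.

NiS

Precipitation begins when Q = Ksp.
For NiS: [Ni²⁺] = (Ksp/[S²⁻]) = 5.98×10⁻¹⁷ mol/L
For Ni(OH)₂: [Ni²⁺] = (Ksp/[OH⁻]^2) = 1.53×10⁻¹³ mol/L
The smaller threshold [Ni²⁺] is reached first, so NiS precipitates first.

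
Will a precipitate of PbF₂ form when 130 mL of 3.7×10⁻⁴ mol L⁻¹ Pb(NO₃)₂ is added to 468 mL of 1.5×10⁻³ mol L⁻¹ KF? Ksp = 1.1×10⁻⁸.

No

After mixing, V = 130 mL + 468 mL = 598 mL.
[Pb²⁺] = (3.7×10⁻⁴)(130)/598 = 8.0×10⁻⁵ mol L⁻¹
[F⁻] = (1.5×10⁻³)(468)/598 = 1.2×10⁻³ mol L⁻¹
Q = [Pb²⁺][F⁻]^2 = 1.1×10⁻¹⁰
Q = 1.1×10⁻¹⁰ < Ksp = 1.1×10⁻⁸, so the solution is unsaturated and no precipitate forms.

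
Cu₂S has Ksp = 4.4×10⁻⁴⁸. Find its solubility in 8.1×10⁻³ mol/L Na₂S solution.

Cu₂S(s) ⇌ 2 Cu⁺(aq) + S²⁻(aq)
Let s be the solubility of Cu₂S here. The common ion gives [S²⁻] ≈ 8.1×10⁻³ mol/L, and [Cu⁺] = 2s.
Ksp = [Cu⁺]^2[S²⁻] = (2s)^2(8.1×10⁻³)
(2s)^2 = 4.4×10⁻⁴⁸ / (8.1×10⁻³) = 5.4×10⁻⁴⁶
s = 1.2×10⁻²³ mol/L

1.2×10⁻²³ M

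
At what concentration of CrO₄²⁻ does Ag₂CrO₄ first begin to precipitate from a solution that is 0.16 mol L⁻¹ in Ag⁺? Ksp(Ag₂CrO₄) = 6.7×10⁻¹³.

2.6×10⁻¹¹ M

Each salt precipitates once Q = Ksp for that salt.
Ag₂CrO₄(s) ⇌ 2 Ag⁺(aq) + CrO₄²⁻(aq)
Ksp = [Ag⁺]^2[CrO₄²⁻] = [CrO₄²⁻](0.16)^2
[CrO₄²⁻] = 6.7×10⁻¹³ / (0.16)^2 = 2.6×10⁻¹¹
[CrO₄²⁻] = 2.6×10⁻¹¹ mol L⁻¹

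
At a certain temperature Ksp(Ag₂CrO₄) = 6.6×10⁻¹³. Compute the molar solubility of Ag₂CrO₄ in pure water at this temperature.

Ag₂CrO₄(s) ⇌ 2 Ag⁺(aq) + CrO₄²⁻(aq)
If s mol/L of Ag₂CrO₄ dissolves, [Ag⁺] = 2s and [CrO₄²⁻] = s.
Ksp = [Ag⁺]^2[CrO₄²⁻] = (2s)^2 · s = 4s^3
4s^3 = 6.6×10⁻¹³  ⇒  s^3 = 1.7×10⁻¹³
s = (1.7×10⁻¹³)^(1/3) = 5.5×10⁻⁵ mol/L

5.5×10⁻⁵ M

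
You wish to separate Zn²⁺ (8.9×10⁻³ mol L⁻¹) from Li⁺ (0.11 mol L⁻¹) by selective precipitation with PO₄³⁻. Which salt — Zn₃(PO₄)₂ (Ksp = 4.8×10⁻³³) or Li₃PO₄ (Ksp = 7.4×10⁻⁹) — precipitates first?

Precipitation begins when Q = Ksp.
For Zn₃(PO₄)₂: [PO₄³⁻] = (Ksp/[Zn²⁺]^3)^(1/2) = 8.3×10⁻¹⁴ mol L⁻¹
For Li₃PO₄: [PO₄³⁻] = (Ksp/[Li⁺]^3) = 5.6×10⁻⁶ mol L⁻¹
The smaller threshold [PO₄³⁻] is reached first, so Zn₃(PO₄)₂ precipitates first.

Zn₃(PO₄)₂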